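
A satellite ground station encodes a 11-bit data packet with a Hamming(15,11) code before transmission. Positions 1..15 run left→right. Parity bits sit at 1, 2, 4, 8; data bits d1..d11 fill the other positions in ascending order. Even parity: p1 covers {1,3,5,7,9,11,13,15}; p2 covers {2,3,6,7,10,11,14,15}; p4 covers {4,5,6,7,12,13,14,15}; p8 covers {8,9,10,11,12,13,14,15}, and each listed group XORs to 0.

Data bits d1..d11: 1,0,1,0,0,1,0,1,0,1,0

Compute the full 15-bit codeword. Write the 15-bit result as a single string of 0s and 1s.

101101010101010

Place data at non-parity positions: p1 p2 1 p4 0 1 0 p8 0 1 0 1 0 1 0
p1 (pos 1,3,5,7,9,11,13,15): XOR of data positions = 1⊕0⊕0⊕0⊕0⊕0⊕0 = 1
p2 (pos 2,3,6,7,10,11,14,15): XOR of data positions = 1⊕1⊕0⊕1⊕0⊕1⊕0 = 0
p4 (pos 4,5,6,7,12,13,14,15): XOR of data positions = 0⊕1⊕0⊕1⊕0⊕1⊕0 = 1
p8 (pos 8,9,10,11,12,13,14,15): XOR of data positions = 0⊕1⊕0⊕1⊕0⊕1⊕0 = 1
Codeword: 101101010101010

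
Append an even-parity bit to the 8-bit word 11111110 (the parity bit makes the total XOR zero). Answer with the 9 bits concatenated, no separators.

XOR of the 8 data bits: 1⊕1⊕1⊕1⊕1⊕1⊕1⊕0 = 1
Parity bit = 1 (so all 9 bits XOR to 0).

111111101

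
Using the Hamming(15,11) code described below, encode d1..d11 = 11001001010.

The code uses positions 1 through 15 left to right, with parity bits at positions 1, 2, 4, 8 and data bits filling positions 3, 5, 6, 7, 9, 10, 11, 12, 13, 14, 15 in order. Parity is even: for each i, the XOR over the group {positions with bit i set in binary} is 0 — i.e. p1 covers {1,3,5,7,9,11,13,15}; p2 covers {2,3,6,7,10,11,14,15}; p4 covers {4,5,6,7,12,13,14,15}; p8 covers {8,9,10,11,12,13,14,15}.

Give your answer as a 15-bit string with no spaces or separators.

Place data at non-parity positions: p1 p2 1 p4 1 0 0 p8 1 0 0 1 0 1 0
p1 (pos 1,3,5,7,9,11,13,15): XOR of data positions = 1⊕1⊕0⊕1⊕0⊕0⊕0 = 1
p2 (pos 2,3,6,7,10,11,14,15): XOR of data positions = 1⊕0⊕0⊕0⊕0⊕1⊕0 = 0
p4 (pos 4,5,6,7,12,13,14,15): XOR of data positions = 1⊕0⊕0⊕1⊕0⊕1⊕0 = 1
p8 (pos 8,9,10,11,12,13,14,15): XOR of data positions = 1⊕0⊕0⊕1⊕0⊕1⊕0 = 1
Codeword: 101110011001010

101110011001010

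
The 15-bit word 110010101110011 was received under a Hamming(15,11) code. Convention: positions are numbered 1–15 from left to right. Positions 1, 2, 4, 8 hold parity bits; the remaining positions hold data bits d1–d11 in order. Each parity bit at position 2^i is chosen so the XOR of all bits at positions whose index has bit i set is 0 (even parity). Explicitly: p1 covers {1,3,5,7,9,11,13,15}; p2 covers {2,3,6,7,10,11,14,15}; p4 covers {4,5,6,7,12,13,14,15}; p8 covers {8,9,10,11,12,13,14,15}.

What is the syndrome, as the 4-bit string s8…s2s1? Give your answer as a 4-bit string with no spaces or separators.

s1 (pos 1,3,5,7,9,11,13,15): 1⊕0⊕1⊕1⊕1⊕1⊕0⊕1 = 0
s2 (pos 2,3,6,7,10,11,14,15): 1⊕0⊕0⊕1⊕1⊕1⊕1⊕1 = 0
s4 (pos 4,5,6,7,12,13,14,15): 0⊕1⊕0⊕1⊕0⊕0⊕1⊕1 = 0
s8 (pos 8,9,10,11,12,13,14,15): 0⊕1⊕1⊕1⊕0⊕0⊕1⊕1 = 1
Syndrome s8…s1 = 1000 → error at position 8.

1000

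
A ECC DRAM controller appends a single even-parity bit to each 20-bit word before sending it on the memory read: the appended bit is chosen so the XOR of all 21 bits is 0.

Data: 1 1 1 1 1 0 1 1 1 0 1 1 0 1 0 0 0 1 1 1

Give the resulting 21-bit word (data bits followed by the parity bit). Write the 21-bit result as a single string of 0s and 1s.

111110111011010001110

XOR of the 20 data bits: 1⊕1⊕1⊕1⊕1⊕0⊕1⊕1⊕1⊕0⊕1⊕1⊕0⊕1⊕0⊕0⊕0⊕1⊕1⊕1 = 0
Parity bit = 0 (so all 21 bits XOR to 0).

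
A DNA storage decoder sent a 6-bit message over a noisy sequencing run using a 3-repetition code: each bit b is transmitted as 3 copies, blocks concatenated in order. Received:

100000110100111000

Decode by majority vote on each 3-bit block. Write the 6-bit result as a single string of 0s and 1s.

Block 1 (100): 1 one → 0
Block 2 (000): 0 ones → 0
Block 3 (110): 2 ones → 1
Block 4 (100): 1 one → 0
Block 5 (111): 3 ones → 1
Block 6 (000): 0 ones → 0

001010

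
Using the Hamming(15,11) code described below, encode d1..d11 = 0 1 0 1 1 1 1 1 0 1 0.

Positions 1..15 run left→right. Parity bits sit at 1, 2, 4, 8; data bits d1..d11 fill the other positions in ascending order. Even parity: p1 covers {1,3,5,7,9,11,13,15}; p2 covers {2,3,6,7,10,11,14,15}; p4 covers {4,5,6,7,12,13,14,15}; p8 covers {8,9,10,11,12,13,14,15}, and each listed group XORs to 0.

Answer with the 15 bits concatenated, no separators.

000010111111010

Place data at non-parity positions: p1 p2 0 p4 1 0 1 p8 1 1 1 1 0 1 0
p1 (pos 1,3,5,7,9,11,13,15): XOR of data positions = 0⊕1⊕1⊕1⊕1⊕0⊕0 = 0
p2 (pos 2,3,6,7,10,11,14,15): XOR of data positions = 0⊕0⊕1⊕1⊕1⊕1⊕0 = 0
p4 (pos 4,5,6,7,12,13,14,15): XOR of data positions = 1⊕0⊕1⊕1⊕0⊕1⊕0 = 0
p8 (pos 8,9,10,11,12,13,14,15): XOR of data positions = 1⊕1⊕1⊕1⊕0⊕1⊕0 = 1
Codeword: 000010111111010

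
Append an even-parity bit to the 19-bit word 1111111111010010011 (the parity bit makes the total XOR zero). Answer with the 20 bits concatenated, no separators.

11111111110100100110

XOR of the 19 data bits: 1⊕1⊕1⊕1⊕1⊕1⊕1⊕1⊕1⊕1⊕0⊕1⊕0⊕0⊕1⊕0⊕0⊕1⊕1 = 0
Parity bit = 0 (so all 20 bits XOR to 0).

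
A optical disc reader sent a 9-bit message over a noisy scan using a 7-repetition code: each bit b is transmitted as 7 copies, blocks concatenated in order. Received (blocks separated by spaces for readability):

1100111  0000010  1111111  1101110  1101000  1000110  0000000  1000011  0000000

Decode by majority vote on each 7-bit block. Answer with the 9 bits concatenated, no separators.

101100000

Block 1 (1100111): 5 ones → 1
Block 2 (0000010): 1 one → 0
Block 3 (1111111): 7 ones → 1
Block 4 (1101110): 5 ones → 1
Block 5 (1101000): 3 ones → 0
Block 6 (1000110): 3 ones → 0
Block 7 (0000000): 0 ones → 0
Block 8 (1000011): 3 ones → 0
Block 9 (0000000): 0 ones → 0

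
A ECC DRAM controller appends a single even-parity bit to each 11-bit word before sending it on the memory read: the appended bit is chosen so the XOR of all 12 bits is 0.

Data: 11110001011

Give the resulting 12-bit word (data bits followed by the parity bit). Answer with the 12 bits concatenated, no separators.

XOR of the 11 data bits: 1⊕1⊕1⊕1⊕0⊕0⊕0⊕1⊕0⊕1⊕1 = 1
Parity bit = 1 (so all 12 bits XOR to 0).

111100010111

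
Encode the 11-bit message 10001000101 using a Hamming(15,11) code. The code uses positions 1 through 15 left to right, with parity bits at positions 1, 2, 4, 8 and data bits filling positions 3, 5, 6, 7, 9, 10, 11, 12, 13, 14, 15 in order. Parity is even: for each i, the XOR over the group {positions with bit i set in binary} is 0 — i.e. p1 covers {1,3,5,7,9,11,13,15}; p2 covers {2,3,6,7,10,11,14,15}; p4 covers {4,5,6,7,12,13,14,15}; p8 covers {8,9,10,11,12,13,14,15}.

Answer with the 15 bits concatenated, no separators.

001000011000101

Place data at non-parity positions: p1 p2 1 p4 0 0 0 p8 1 0 0 0 1 0 1
p1 (pos 1,3,5,7,9,11,13,15): XOR of data positions = 1⊕0⊕0⊕1⊕0⊕1⊕1 = 0
p2 (pos 2,3,6,7,10,11,14,15): XOR of data positions = 1⊕0⊕0⊕0⊕0⊕0⊕1 = 0
p4 (pos 4,5,6,7,12,13,14,15): XOR of data positions = 0⊕0⊕0⊕0⊕1⊕0⊕1 = 0
p8 (pos 8,9,10,11,12,13,14,15): XOR of data positions = 1⊕0⊕0⊕0⊕1⊕0⊕1 = 1
Codeword: 001000011000101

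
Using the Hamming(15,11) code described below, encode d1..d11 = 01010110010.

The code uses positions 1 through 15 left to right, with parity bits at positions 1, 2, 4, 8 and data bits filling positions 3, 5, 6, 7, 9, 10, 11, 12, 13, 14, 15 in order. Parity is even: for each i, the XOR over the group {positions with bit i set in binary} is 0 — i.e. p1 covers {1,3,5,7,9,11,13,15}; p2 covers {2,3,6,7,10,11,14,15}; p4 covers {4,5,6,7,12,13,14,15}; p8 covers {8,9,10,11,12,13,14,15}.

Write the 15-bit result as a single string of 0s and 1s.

100110110110010

Place data at non-parity positions: p1 p2 0 p4 1 0 1 p8 0 1 1 0 0 1 0
p1 (pos 1,3,5,7,9,11,13,15): XOR of data positions = 0⊕1⊕1⊕0⊕1⊕0⊕0 = 1
p2 (pos 2,3,6,7,10,11,14,15): XOR of data positions = 0⊕0⊕1⊕1⊕1⊕1⊕0 = 0
p4 (pos 4,5,6,7,12,13,14,15): XOR of data positions = 1⊕0⊕1⊕0⊕0⊕1⊕0 = 1
p8 (pos 8,9,10,11,12,13,14,15): XOR of data positions = 0⊕1⊕1⊕0⊕0⊕1⊕0 = 1
Codeword: 100110110110010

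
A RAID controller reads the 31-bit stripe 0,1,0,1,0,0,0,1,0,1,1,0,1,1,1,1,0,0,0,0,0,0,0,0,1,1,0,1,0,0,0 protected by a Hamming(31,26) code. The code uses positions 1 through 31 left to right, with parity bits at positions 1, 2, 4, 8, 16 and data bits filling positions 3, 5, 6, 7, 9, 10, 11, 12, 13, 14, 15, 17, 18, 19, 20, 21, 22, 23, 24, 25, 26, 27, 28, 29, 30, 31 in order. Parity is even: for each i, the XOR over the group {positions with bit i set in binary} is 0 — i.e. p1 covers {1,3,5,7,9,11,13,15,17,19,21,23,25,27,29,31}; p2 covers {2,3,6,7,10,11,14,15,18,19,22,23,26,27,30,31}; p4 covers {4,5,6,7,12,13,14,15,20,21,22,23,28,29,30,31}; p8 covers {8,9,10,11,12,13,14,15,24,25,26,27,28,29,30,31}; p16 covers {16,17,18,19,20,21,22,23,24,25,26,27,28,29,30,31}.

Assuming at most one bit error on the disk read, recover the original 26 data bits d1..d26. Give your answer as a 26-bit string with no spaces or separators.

s1 (pos 1,3,5,7,9,11,13,15,17,19,21,23,25,27,29,31): 0⊕0⊕0⊕0⊕0⊕1⊕1⊕1⊕0⊕0⊕0⊕0⊕1⊕0⊕0⊕0 = 0
s2 (pos 2,3,6,7,10,11,14,15,18,19,22,23,26,27,30,31): 1⊕0⊕0⊕0⊕1⊕1⊕1⊕1⊕0⊕0⊕0⊕0⊕1⊕0⊕0⊕0 = 0
s4 (pos 4,5,6,7,12,13,14,15,20,21,22,23,28,29,30,31): 1⊕0⊕0⊕0⊕0⊕1⊕1⊕1⊕0⊕0⊕0⊕0⊕1⊕0⊕0⊕0 = 1
s8 (pos 8,9,10,11,12,13,14,15,24,25,26,27,28,29,30,31): 1⊕0⊕1⊕1⊕0⊕1⊕1⊕1⊕0⊕1⊕1⊕0⊕1⊕0⊕0⊕0 = 1
s16 (pos 16,17,18,19,20,21,22,23,24,25,26,27,28,29,30,31): 1⊕0⊕0⊕0⊕0⊕0⊕0⊕0⊕0⊕1⊕1⊕0⊕1⊕0⊕0⊕0 = 0
Syndrome s16…s1 = 01100 → error at position 12.
Flip position 12: 0101000101101111000000001101000 → 0101000101111111000000001101000
Read data bits from positions 3,5,6,7,9,10,11,12,13,14,15,17,18,19,20,21,22,23,24,25,26,27,28,29,30,31: 00000111111000000001101000

00000111111000000001101000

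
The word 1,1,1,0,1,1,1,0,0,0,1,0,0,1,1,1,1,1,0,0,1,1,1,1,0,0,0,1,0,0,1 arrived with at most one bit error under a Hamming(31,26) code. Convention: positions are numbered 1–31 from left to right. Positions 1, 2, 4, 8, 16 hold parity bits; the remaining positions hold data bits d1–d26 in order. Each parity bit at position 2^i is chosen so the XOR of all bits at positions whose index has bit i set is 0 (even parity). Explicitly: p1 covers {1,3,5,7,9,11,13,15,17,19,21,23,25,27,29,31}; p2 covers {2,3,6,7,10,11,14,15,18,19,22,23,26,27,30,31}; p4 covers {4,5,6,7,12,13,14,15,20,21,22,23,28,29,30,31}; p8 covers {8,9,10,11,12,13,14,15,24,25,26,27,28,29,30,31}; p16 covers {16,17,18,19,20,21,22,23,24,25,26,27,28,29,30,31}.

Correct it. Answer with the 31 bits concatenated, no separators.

1110111000100111100011110001001

s1 (pos 1,3,5,7,9,11,13,15,17,19,21,23,25,27,29,31): 1⊕1⊕1⊕1⊕0⊕1⊕0⊕1⊕1⊕0⊕1⊕1⊕0⊕0⊕0⊕1 = 0
s2 (pos 2,3,6,7,10,11,14,15,18,19,22,23,26,27,30,31): 1⊕1⊕1⊕1⊕0⊕1⊕1⊕1⊕1⊕0⊕1⊕1⊕0⊕0⊕0⊕1 = 1
s4 (pos 4,5,6,7,12,13,14,15,20,21,22,23,28,29,30,31): 0⊕1⊕1⊕1⊕0⊕0⊕1⊕1⊕0⊕1⊕1⊕1⊕1⊕0⊕0⊕1 = 0
s8 (pos 8,9,10,11,12,13,14,15,24,25,26,27,28,29,30,31): 0⊕0⊕0⊕1⊕0⊕0⊕1⊕1⊕1⊕0⊕0⊕0⊕1⊕0⊕0⊕1 = 0
s16 (pos 16,17,18,19,20,21,22,23,24,25,26,27,28,29,30,31): 1⊕1⊕1⊕0⊕0⊕1⊕1⊕1⊕1⊕0⊕0⊕0⊕1⊕0⊕0⊕1 = 1
Syndrome s16…s1 = 10010 → error at position 18.
Flip position 18: 1110111000100111110011110001001 → 1110111000100111100011110001001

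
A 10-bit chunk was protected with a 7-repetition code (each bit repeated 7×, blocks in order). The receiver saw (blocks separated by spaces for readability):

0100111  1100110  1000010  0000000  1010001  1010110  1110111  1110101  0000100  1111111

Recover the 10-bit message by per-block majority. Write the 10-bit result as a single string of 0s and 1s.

1100011101

Block 1 (0100111): 4 ones → 1
Block 2 (1100110): 4 ones → 1
Block 3 (1000010): 2 ones → 0
Block 4 (0000000): 0 ones → 0
Block 5 (1010001): 3 ones → 0
Block 6 (1010110): 4 ones → 1
Block 7 (1110111): 6 ones → 1
Block 8 (1110101): 5 ones → 1
Block 9 (0000100): 1 one → 0
Block 10 (1111111): 7 ones → 1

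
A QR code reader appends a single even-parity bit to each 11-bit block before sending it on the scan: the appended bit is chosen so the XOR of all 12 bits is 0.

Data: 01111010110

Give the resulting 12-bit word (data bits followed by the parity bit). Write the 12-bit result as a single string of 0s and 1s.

XOR of the 11 data bits: 0⊕1⊕1⊕1⊕1⊕0⊕1⊕0⊕1⊕1⊕0 = 1
Parity bit = 1 (so all 12 bits XOR to 0).

011110101101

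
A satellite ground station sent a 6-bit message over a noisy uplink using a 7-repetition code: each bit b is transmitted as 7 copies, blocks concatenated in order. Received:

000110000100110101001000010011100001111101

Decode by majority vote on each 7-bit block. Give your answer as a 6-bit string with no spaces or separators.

Block 1 (0001100): 2 ones → 0
Block 2 (0010011): 3 ones → 0
Block 3 (0101001): 3 ones → 0
Block 4 (0000100): 1 one → 0
Block 5 (1110000): 3 ones → 0
Block 6 (1111101): 6 ones → 1

000001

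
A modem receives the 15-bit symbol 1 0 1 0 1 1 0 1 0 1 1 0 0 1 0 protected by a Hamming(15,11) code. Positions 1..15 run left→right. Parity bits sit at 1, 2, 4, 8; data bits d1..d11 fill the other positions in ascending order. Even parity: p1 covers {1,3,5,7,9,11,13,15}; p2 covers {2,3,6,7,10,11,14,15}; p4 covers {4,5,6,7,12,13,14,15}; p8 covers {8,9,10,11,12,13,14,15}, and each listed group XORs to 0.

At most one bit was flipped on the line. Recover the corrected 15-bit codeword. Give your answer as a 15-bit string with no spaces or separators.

s1 (pos 1,3,5,7,9,11,13,15): 1⊕1⊕1⊕0⊕0⊕1⊕0⊕0 = 0
s2 (pos 2,3,6,7,10,11,14,15): 0⊕1⊕1⊕0⊕1⊕1⊕1⊕0 = 1
s4 (pos 4,5,6,7,12,13,14,15): 0⊕1⊕1⊕0⊕0⊕0⊕1⊕0 = 1
s8 (pos 8,9,10,11,12,13,14,15): 1⊕0⊕1⊕1⊕0⊕0⊕1⊕0 = 0
Syndrome s8…s1 = 0110 → error at position 6.
Flip position 6: 101011010110010 → 101010010110010

101010010110010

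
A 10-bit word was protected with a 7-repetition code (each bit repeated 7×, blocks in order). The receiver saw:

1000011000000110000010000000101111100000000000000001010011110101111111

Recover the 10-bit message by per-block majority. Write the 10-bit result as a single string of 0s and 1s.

Block 1 (1000011): 3 ones → 0
Block 2 (0000001): 1 one → 0
Block 3 (1000001): 2 ones → 0
Block 4 (0000000): 0 ones → 0
Block 5 (1011111): 6 ones → 1
Block 6 (0000000): 0 ones → 0
Block 7 (0000000): 0 ones → 0
Block 8 (0010100): 2 ones → 0
Block 9 (1111010): 5 ones → 1
Block 10 (1111111): 7 ones → 1

0000100011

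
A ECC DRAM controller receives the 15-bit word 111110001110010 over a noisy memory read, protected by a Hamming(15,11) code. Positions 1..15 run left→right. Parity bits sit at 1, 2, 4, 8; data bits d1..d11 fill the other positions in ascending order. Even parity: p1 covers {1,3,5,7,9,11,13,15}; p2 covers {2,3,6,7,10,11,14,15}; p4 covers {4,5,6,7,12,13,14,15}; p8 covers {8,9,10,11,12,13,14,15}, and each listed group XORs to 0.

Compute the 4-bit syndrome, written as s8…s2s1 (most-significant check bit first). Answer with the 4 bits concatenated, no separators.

s1 (pos 1,3,5,7,9,11,13,15): 1⊕1⊕1⊕0⊕1⊕1⊕0⊕0 = 1
s2 (pos 2,3,6,7,10,11,14,15): 1⊕1⊕0⊕0⊕1⊕1⊕1⊕0 = 1
s4 (pos 4,5,6,7,12,13,14,15): 1⊕1⊕0⊕0⊕0⊕0⊕1⊕0 = 1
s8 (pos 8,9,10,11,12,13,14,15): 0⊕1⊕1⊕1⊕0⊕0⊕1⊕0 = 0
Syndrome s8…s1 = 0111 → error at position 7.

0111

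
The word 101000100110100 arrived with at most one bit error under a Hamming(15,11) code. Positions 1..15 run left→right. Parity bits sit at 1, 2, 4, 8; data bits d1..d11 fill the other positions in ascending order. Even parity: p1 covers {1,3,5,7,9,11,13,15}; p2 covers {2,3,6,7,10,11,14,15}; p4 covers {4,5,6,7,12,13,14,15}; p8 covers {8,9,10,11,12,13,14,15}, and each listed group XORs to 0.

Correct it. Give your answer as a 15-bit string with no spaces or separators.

101000101110100

s1 (pos 1,3,5,7,9,11,13,15): 1⊕1⊕0⊕1⊕0⊕1⊕1⊕0 = 1
s2 (pos 2,3,6,7,10,11,14,15): 0⊕1⊕0⊕1⊕1⊕1⊕0⊕0 = 0
s4 (pos 4,5,6,7,12,13,14,15): 0⊕0⊕0⊕1⊕0⊕1⊕0⊕0 = 0
s8 (pos 8,9,10,11,12,13,14,15): 0⊕0⊕1⊕1⊕0⊕1⊕0⊕0 = 1
Syndrome s8…s1 = 1001 → error at position 9.
Flip position 9: 101000100110100 → 101000101110100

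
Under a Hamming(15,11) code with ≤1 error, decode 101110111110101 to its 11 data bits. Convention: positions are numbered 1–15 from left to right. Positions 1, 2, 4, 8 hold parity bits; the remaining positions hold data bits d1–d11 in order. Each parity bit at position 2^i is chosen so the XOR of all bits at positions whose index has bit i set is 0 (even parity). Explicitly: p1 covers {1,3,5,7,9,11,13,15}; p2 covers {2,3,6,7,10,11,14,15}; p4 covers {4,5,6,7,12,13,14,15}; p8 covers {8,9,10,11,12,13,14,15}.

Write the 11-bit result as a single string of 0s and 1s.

11111110101

s1 (pos 1,3,5,7,9,11,13,15): 1⊕1⊕1⊕1⊕1⊕1⊕1⊕1 = 0
s2 (pos 2,3,6,7,10,11,14,15): 0⊕1⊕0⊕1⊕1⊕1⊕0⊕1 = 1
s4 (pos 4,5,6,7,12,13,14,15): 1⊕1⊕0⊕1⊕0⊕1⊕0⊕1 = 1
s8 (pos 8,9,10,11,12,13,14,15): 1⊕1⊕1⊕1⊕0⊕1⊕0⊕1 = 0
Syndrome s8…s1 = 0110 → error at position 6.
Flip position 6: 101110111110101 → 101111111110101
Read data bits from positions 3,5,6,7,9,10,11,12,13,14,15: 11111110101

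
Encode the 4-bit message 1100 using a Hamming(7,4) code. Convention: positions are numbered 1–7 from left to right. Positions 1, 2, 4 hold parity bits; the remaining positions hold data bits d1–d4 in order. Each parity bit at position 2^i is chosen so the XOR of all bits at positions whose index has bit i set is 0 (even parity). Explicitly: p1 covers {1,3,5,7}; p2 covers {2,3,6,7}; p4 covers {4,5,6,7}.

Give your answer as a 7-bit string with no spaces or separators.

0111100

Place data at non-parity positions: p1 p2 1 p4 1 0 0
p1 (pos 1,3,5,7): XOR of data positions = 1⊕1⊕0 = 0
p2 (pos 2,3,6,7): XOR of data positions = 1⊕0⊕0 = 1
p4 (pos 4,5,6,7): XOR of data positions = 1⊕0⊕0 = 1
Codeword: 0111100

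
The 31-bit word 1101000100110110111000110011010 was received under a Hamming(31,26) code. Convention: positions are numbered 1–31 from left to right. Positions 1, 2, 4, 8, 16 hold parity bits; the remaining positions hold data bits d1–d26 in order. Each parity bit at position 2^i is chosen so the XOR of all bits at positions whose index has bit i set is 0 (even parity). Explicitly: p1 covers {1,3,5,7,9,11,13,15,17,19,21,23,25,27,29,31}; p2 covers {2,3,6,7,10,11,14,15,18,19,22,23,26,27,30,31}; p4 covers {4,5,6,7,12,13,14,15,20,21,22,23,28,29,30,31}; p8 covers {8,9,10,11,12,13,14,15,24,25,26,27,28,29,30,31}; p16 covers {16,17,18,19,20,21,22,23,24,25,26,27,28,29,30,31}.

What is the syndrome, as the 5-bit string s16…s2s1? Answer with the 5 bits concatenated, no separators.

s1 (pos 1,3,5,7,9,11,13,15,17,19,21,23,25,27,29,31): 1⊕0⊕0⊕0⊕0⊕1⊕0⊕1⊕1⊕1⊕0⊕1⊕0⊕1⊕0⊕0 = 1
s2 (pos 2,3,6,7,10,11,14,15,18,19,22,23,26,27,30,31): 1⊕0⊕0⊕0⊕0⊕1⊕1⊕1⊕1⊕1⊕0⊕1⊕0⊕1⊕1⊕0 = 1
s4 (pos 4,5,6,7,12,13,14,15,20,21,22,23,28,29,30,31): 1⊕0⊕0⊕0⊕1⊕0⊕1⊕1⊕0⊕0⊕0⊕1⊕1⊕0⊕1⊕0 = 1
s8 (pos 8,9,10,11,12,13,14,15,24,25,26,27,28,29,30,31): 1⊕0⊕0⊕1⊕1⊕0⊕1⊕1⊕1⊕0⊕0⊕1⊕1⊕0⊕1⊕0 = 1
s16 (pos 16,17,18,19,20,21,22,23,24,25,26,27,28,29,30,31): 0⊕1⊕1⊕1⊕0⊕0⊕0⊕1⊕1⊕0⊕0⊕1⊕1⊕0⊕1⊕0 = 0
Syndrome s16…s1 = 01111 → error at position 15.

01111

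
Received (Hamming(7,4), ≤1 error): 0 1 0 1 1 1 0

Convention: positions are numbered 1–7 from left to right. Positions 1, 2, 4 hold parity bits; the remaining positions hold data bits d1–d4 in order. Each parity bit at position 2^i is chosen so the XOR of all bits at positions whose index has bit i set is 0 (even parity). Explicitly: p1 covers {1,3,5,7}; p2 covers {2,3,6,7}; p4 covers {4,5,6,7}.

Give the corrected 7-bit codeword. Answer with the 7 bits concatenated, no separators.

0101010

s1 (pos 1,3,5,7): 0⊕0⊕1⊕0 = 1
s2 (pos 2,3,6,7): 1⊕0⊕1⊕0 = 0
s4 (pos 4,5,6,7): 1⊕1⊕1⊕0 = 1
Syndrome s4…s1 = 101 → error at position 5.
Flip position 5: 0101110 → 0101010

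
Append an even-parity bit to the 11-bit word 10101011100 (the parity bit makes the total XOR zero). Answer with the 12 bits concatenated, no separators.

XOR of the 11 data bits: 1⊕0⊕1⊕0⊕1⊕0⊕1⊕1⊕1⊕0⊕0 = 0
Parity bit = 0 (so all 12 bits XOR to 0).

101010111000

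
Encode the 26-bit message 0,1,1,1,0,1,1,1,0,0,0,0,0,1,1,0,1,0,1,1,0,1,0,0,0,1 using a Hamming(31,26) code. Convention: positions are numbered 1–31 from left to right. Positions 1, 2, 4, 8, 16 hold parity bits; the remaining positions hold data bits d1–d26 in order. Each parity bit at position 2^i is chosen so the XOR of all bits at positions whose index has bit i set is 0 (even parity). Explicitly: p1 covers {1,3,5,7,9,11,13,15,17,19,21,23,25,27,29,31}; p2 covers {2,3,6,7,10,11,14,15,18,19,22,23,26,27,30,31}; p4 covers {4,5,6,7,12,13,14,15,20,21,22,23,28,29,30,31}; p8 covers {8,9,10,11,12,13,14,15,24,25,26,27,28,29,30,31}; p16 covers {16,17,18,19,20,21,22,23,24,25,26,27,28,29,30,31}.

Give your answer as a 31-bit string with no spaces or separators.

1001111101110001001101011010001

Place data at non-parity positions: p1 p2 0 p4 1 1 1 p8 0 1 1 1 0 0 0 p16 0 0 1 1 0 1 0 1 1 0 1 0 0 0 1
p1 (pos 1,3,5,7,9,11,13,15,17,19,21,23,25,27,29,31): XOR of data positions = 0⊕1⊕1⊕0⊕1⊕0⊕0⊕0⊕1⊕0⊕0⊕1⊕1⊕0⊕1 = 1
p2 (pos 2,3,6,7,10,11,14,15,18,19,22,23,26,27,30,31): XOR of data positions = 0⊕1⊕1⊕1⊕1⊕0⊕0⊕0⊕1⊕1⊕0⊕0⊕1⊕0⊕1 = 0
p4 (pos 4,5,6,7,12,13,14,15,20,21,22,23,28,29,30,31): XOR of data positions = 1⊕1⊕1⊕1⊕0⊕0⊕0⊕1⊕0⊕1⊕0⊕0⊕0⊕0⊕1 = 1
p8 (pos 8,9,10,11,12,13,14,15,24,25,26,27,28,29,30,31): XOR of data positions = 0⊕1⊕1⊕1⊕0⊕0⊕0⊕1⊕1⊕0⊕1⊕0⊕0⊕0⊕1 = 1
p16 (pos 16,17,18,19,20,21,22,23,24,25,26,27,28,29,30,31): XOR of data positions = 0⊕0⊕1⊕1⊕0⊕1⊕0⊕1⊕1⊕0⊕1⊕0⊕0⊕0⊕1 = 1
Codeword: 1001111101110001001101011010001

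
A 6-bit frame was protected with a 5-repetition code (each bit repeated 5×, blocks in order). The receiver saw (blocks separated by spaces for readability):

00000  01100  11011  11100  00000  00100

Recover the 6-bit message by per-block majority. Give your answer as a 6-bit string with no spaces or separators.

Block 1 (00000): 0 ones → 0
Block 2 (01100): 2 ones → 0
Block 3 (11011): 4 ones → 1
Block 4 (11100): 3 ones → 1
Block 5 (00000): 0 ones → 0
Block 6 (00100): 1 one → 0

001100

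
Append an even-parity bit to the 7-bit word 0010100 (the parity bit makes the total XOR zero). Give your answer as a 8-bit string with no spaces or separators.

00101000

XOR of the 7 data bits: 0⊕0⊕1⊕0⊕1⊕0⊕0 = 0
Parity bit = 0 (so all 8 bits XOR to 0).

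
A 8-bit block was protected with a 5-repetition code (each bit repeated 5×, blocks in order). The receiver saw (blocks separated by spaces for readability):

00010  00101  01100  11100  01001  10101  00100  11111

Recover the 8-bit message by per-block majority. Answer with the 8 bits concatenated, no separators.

00010101

Block 1 (00010): 1 one → 0
Block 2 (00101): 2 ones → 0
Block 3 (01100): 2 ones → 0
Block 4 (11100): 3 ones → 1
Block 5 (01001): 2 ones → 0
Block 6 (10101): 3 ones → 1
Block 7 (00100): 1 one → 0
Block 8 (11111): 5 ones → 1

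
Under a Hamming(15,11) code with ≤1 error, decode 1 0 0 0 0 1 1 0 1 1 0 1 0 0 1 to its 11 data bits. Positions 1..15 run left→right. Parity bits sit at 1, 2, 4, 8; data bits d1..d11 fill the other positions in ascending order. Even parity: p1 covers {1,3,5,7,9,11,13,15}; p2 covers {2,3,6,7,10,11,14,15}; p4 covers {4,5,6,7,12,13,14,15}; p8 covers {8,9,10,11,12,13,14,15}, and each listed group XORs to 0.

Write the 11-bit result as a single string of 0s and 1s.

00111101001

s1 (pos 1,3,5,7,9,11,13,15): 1⊕0⊕0⊕1⊕1⊕0⊕0⊕1 = 0
s2 (pos 2,3,6,7,10,11,14,15): 0⊕0⊕1⊕1⊕1⊕0⊕0⊕1 = 0
s4 (pos 4,5,6,7,12,13,14,15): 0⊕0⊕1⊕1⊕1⊕0⊕0⊕1 = 0
s8 (pos 8,9,10,11,12,13,14,15): 0⊕1⊕1⊕0⊕1⊕0⊕0⊕1 = 0
Syndrome s8…s1 = 0000 → no error.
Read data bits from positions 3,5,6,7,9,10,11,12,13,14,15: 00111101001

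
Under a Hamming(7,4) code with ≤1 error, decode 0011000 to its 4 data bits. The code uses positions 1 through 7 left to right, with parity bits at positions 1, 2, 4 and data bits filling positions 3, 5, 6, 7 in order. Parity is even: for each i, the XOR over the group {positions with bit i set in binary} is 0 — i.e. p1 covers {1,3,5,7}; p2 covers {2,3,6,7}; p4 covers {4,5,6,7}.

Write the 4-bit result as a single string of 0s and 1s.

1001

s1 (pos 1,3,5,7): 0⊕1⊕0⊕0 = 1
s2 (pos 2,3,6,7): 0⊕1⊕0⊕0 = 1
s4 (pos 4,5,6,7): 1⊕0⊕0⊕0 = 1
Syndrome s4…s1 = 111 → error at position 7.
Flip position 7: 0011000 → 0011001
Read data bits from positions 3,5,6,7: 1001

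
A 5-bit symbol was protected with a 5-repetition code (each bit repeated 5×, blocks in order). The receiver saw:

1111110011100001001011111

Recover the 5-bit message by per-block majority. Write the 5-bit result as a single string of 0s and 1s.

11001

Block 1 (11111): 5 ones → 1
Block 2 (10011): 3 ones → 1
Block 3 (10000): 1 one → 0
Block 4 (10010): 2 ones → 0
Block 5 (11111): 5 ones → 1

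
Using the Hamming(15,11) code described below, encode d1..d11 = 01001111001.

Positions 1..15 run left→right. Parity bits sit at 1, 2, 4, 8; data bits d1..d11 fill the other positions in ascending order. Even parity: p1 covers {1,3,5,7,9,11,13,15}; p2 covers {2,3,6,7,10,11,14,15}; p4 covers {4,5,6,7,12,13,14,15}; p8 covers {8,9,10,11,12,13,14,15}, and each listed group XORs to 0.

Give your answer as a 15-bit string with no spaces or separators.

010110011111001

Place data at non-parity positions: p1 p2 0 p4 1 0 0 p8 1 1 1 1 0 0 1
p1 (pos 1,3,5,7,9,11,13,15): XOR of data positions = 0⊕1⊕0⊕1⊕1⊕0⊕1 = 0
p2 (pos 2,3,6,7,10,11,14,15): XOR of data positions = 0⊕0⊕0⊕1⊕1⊕0⊕1 = 1
p4 (pos 4,5,6,7,12,13,14,15): XOR of data positions = 1⊕0⊕0⊕1⊕0⊕0⊕1 = 1
p8 (pos 8,9,10,11,12,13,14,15): XOR of data positions = 1⊕1⊕1⊕1⊕0⊕0⊕1 = 1
Codeword: 010110011111001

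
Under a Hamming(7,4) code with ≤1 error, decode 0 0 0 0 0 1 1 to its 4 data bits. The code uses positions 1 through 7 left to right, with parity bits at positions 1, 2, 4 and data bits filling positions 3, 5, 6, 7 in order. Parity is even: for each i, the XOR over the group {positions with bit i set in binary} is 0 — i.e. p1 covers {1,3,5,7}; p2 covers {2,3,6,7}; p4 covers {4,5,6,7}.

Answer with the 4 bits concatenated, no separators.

s1 (pos 1,3,5,7): 0⊕0⊕0⊕1 = 1
s2 (pos 2,3,6,7): 0⊕0⊕1⊕1 = 0
s4 (pos 4,5,6,7): 0⊕0⊕1⊕1 = 0
Syndrome s4…s1 = 001 → error at position 1.
Flip position 1: 0000011 → 1000011
Read data bits from positions 3,5,6,7: 0011

0011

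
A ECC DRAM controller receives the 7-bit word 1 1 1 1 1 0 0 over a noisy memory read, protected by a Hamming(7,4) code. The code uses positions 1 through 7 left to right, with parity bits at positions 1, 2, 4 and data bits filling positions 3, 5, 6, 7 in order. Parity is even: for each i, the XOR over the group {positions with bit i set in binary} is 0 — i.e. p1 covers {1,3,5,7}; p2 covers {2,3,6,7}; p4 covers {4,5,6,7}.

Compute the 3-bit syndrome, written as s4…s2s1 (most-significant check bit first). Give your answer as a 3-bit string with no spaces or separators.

001

s1 (pos 1,3,5,7): 1⊕1⊕1⊕0 = 1
s2 (pos 2,3,6,7): 1⊕1⊕0⊕0 = 0
s4 (pos 4,5,6,7): 1⊕1⊕0⊕0 = 0
Syndrome s4…s1 = 001 → error at position 1.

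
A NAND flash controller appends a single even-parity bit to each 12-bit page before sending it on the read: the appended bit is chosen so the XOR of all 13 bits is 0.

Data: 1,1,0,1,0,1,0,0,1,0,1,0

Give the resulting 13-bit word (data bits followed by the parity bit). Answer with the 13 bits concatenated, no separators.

1101010010100

XOR of the 12 data bits: 1⊕1⊕0⊕1⊕0⊕1⊕0⊕0⊕1⊕0⊕1⊕0 = 0
Parity bit = 0 (so all 13 bits XOR to 0).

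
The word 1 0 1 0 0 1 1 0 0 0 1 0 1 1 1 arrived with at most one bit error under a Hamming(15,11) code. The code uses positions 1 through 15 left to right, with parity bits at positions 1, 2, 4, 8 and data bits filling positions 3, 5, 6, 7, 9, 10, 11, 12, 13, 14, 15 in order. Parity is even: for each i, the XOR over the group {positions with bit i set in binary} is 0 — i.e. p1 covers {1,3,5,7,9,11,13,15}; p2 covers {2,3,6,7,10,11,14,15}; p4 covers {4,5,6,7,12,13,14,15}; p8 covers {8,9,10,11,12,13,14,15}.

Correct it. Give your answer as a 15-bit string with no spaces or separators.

s1 (pos 1,3,5,7,9,11,13,15): 1⊕1⊕0⊕1⊕0⊕1⊕1⊕1 = 0
s2 (pos 2,3,6,7,10,11,14,15): 0⊕1⊕1⊕1⊕0⊕1⊕1⊕1 = 0
s4 (pos 4,5,6,7,12,13,14,15): 0⊕0⊕1⊕1⊕0⊕1⊕1⊕1 = 1
s8 (pos 8,9,10,11,12,13,14,15): 0⊕0⊕0⊕1⊕0⊕1⊕1⊕1 = 0
Syndrome s8…s1 = 0100 → error at position 4.
Flip position 4: 101001100010111 → 101101100010111

101101100010111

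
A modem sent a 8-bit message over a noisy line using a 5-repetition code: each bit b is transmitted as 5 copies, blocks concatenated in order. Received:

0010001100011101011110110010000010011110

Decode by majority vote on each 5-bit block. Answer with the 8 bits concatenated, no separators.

Block 1 (00100): 1 one → 0
Block 2 (01100): 2 ones → 0
Block 3 (01110): 3 ones → 1
Block 4 (10111): 4 ones → 1
Block 5 (10110): 3 ones → 1
Block 6 (01000): 1 one → 0
Block 7 (00100): 1 one → 0
Block 8 (11110): 4 ones → 1

00111001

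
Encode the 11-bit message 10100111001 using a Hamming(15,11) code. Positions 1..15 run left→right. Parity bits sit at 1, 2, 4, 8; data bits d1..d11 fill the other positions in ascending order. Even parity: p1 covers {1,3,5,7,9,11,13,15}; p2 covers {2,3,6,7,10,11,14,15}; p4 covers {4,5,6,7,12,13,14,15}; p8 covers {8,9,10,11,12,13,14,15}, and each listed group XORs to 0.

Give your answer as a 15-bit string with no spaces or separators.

111101000111001

Place data at non-parity positions: p1 p2 1 p4 0 1 0 p8 0 1 1 1 0 0 1
p1 (pos 1,3,5,7,9,11,13,15): XOR of data positions = 1⊕0⊕0⊕0⊕1⊕0⊕1 = 1
p2 (pos 2,3,6,7,10,11,14,15): XOR of data positions = 1⊕1⊕0⊕1⊕1⊕0⊕1 = 1
p4 (pos 4,5,6,7,12,13,14,15): XOR of data positions = 0⊕1⊕0⊕1⊕0⊕0⊕1 = 1
p8 (pos 8,9,10,11,12,13,14,15): XOR of data positions = 0⊕1⊕1⊕1⊕0⊕0⊕1 = 0
Codeword: 111101000111001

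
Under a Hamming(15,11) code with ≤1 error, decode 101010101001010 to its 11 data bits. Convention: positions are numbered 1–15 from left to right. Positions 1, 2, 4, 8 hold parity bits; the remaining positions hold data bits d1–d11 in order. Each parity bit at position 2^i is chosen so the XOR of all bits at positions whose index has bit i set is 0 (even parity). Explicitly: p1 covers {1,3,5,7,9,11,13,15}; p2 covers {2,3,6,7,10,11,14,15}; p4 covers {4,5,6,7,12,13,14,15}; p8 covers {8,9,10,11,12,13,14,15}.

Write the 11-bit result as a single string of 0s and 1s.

11011011010

s1 (pos 1,3,5,7,9,11,13,15): 1⊕1⊕1⊕1⊕1⊕0⊕0⊕0 = 1
s2 (pos 2,3,6,7,10,11,14,15): 0⊕1⊕0⊕1⊕0⊕0⊕1⊕0 = 1
s4 (pos 4,5,6,7,12,13,14,15): 0⊕1⊕0⊕1⊕1⊕0⊕1⊕0 = 0
s8 (pos 8,9,10,11,12,13,14,15): 0⊕1⊕0⊕0⊕1⊕0⊕1⊕0 = 1
Syndrome s8…s1 = 1011 → error at position 11.
Flip position 11: 101010101001010 → 101010101011010
Read data bits from positions 3,5,6,7,9,10,11,12,13,14,15: 11011011010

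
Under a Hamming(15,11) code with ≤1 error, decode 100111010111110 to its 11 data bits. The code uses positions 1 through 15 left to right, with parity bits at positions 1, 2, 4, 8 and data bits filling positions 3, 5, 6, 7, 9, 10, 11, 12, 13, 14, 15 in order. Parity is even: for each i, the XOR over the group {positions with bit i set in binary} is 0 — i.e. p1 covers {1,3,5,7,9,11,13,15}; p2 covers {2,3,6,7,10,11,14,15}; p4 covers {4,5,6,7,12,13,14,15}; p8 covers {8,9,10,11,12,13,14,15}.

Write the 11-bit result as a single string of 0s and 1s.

01100111110

s1 (pos 1,3,5,7,9,11,13,15): 1⊕0⊕1⊕0⊕0⊕1⊕1⊕0 = 0
s2 (pos 2,3,6,7,10,11,14,15): 0⊕0⊕1⊕0⊕1⊕1⊕1⊕0 = 0
s4 (pos 4,5,6,7,12,13,14,15): 1⊕1⊕1⊕0⊕1⊕1⊕1⊕0 = 0
s8 (pos 8,9,10,11,12,13,14,15): 1⊕0⊕1⊕1⊕1⊕1⊕1⊕0 = 0
Syndrome s8…s1 = 0000 → no error.
Read data bits from positions 3,5,6,7,9,10,11,12,13,14,15: 01100111110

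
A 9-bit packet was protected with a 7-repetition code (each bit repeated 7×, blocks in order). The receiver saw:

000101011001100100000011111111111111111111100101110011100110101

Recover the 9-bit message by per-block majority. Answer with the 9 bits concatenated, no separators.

Block 1 (0001010): 2 ones → 0
Block 2 (1100110): 4 ones → 1
Block 3 (0100000): 1 one → 0
Block 4 (0111111): 6 ones → 1
Block 5 (1111111): 7 ones → 1
Block 6 (1111111): 7 ones → 1
Block 7 (1001011): 4 ones → 1
Block 8 (1001110): 4 ones → 1
Block 9 (0110101): 4 ones → 1

010111111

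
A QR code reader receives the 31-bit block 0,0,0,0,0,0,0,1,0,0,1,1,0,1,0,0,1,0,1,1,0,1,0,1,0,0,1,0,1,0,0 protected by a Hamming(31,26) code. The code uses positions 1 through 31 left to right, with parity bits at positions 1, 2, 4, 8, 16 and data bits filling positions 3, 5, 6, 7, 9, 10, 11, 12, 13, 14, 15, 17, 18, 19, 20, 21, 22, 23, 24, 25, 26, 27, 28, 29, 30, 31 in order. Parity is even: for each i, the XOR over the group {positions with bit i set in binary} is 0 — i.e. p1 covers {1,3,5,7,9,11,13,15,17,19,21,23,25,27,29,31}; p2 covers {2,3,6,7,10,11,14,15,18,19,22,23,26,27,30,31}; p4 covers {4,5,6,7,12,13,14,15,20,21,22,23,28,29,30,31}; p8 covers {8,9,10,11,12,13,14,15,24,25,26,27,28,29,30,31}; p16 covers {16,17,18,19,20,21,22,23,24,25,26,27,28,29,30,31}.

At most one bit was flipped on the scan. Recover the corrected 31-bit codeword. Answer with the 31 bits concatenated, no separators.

0000000100110100101101010010101

s1 (pos 1,3,5,7,9,11,13,15,17,19,21,23,25,27,29,31): 0⊕0⊕0⊕0⊕0⊕1⊕0⊕0⊕1⊕1⊕0⊕0⊕0⊕1⊕1⊕0 = 1
s2 (pos 2,3,6,7,10,11,14,15,18,19,22,23,26,27,30,31): 0⊕0⊕0⊕0⊕0⊕1⊕1⊕0⊕0⊕1⊕1⊕0⊕0⊕1⊕0⊕0 = 1
s4 (pos 4,5,6,7,12,13,14,15,20,21,22,23,28,29,30,31): 0⊕0⊕0⊕0⊕1⊕0⊕1⊕0⊕1⊕0⊕1⊕0⊕0⊕1⊕0⊕0 = 1
s8 (pos 8,9,10,11,12,13,14,15,24,25,26,27,28,29,30,31): 1⊕0⊕0⊕1⊕1⊕0⊕1⊕0⊕1⊕0⊕0⊕1⊕0⊕1⊕0⊕0 = 1
s16 (pos 16,17,18,19,20,21,22,23,24,25,26,27,28,29,30,31): 0⊕1⊕0⊕1⊕1⊕0⊕1⊕0⊕1⊕0⊕0⊕1⊕0⊕1⊕0⊕0 = 1
Syndrome s16…s1 = 11111 → error at position 31.
Flip position 31: 0000000100110100101101010010100 → 0000000100110100101101010010101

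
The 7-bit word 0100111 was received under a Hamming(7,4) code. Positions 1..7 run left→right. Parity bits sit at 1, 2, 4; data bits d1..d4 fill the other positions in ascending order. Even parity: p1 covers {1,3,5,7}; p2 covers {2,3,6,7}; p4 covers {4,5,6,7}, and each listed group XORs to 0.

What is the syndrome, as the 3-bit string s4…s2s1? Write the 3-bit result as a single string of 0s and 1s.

s1 (pos 1,3,5,7): 0⊕0⊕1⊕1 = 0
s2 (pos 2,3,6,7): 1⊕0⊕1⊕1 = 1
s4 (pos 4,5,6,7): 0⊕1⊕1⊕1 = 1
Syndrome s4…s1 = 110 → error at position 6.

110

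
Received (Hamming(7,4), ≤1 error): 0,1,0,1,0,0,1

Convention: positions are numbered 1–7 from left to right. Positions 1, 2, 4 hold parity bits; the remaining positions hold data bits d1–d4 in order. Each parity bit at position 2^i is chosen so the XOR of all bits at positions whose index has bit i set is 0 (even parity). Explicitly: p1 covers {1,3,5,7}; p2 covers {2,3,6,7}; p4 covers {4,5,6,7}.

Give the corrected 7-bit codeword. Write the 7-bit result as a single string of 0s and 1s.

s1 (pos 1,3,5,7): 0⊕0⊕0⊕1 = 1
s2 (pos 2,3,6,7): 1⊕0⊕0⊕1 = 0
s4 (pos 4,5,6,7): 1⊕0⊕0⊕1 = 0
Syndrome s4…s1 = 001 → error at position 1.
Flip position 1: 0101001 → 1101001

1101001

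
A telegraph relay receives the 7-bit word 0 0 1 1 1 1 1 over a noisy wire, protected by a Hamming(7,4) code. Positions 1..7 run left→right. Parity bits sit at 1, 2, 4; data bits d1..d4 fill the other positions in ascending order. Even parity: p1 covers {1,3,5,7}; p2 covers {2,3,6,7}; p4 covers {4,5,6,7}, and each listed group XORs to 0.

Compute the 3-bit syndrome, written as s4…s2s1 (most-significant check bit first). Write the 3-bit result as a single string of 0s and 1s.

s1 (pos 1,3,5,7): 0⊕1⊕1⊕1 = 1
s2 (pos 2,3,6,7): 0⊕1⊕1⊕1 = 1
s4 (pos 4,5,6,7): 1⊕1⊕1⊕1 = 0
Syndrome s4…s1 = 011 → error at position 3.

011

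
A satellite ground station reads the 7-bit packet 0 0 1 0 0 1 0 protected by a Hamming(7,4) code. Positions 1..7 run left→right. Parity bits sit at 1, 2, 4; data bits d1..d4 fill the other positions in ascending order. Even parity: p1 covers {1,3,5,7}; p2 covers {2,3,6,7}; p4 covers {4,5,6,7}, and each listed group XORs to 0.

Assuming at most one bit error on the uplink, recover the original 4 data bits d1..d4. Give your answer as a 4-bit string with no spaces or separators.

s1 (pos 1,3,5,7): 0⊕1⊕0⊕0 = 1
s2 (pos 2,3,6,7): 0⊕1⊕1⊕0 = 0
s4 (pos 4,5,6,7): 0⊕0⊕1⊕0 = 1
Syndrome s4…s1 = 101 → error at position 5.
Flip position 5: 0010010 → 0010110
Read data bits from positions 3,5,6,7: 1110

1110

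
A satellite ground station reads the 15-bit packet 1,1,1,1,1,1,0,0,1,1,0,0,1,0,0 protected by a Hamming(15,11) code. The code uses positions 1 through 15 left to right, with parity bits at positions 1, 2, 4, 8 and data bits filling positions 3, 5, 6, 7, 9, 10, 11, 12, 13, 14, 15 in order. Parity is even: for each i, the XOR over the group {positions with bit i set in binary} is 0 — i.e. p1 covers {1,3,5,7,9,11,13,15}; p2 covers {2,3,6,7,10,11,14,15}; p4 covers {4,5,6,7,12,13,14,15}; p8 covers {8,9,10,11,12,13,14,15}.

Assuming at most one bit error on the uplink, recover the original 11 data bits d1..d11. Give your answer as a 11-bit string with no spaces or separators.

s1 (pos 1,3,5,7,9,11,13,15): 1⊕1⊕1⊕0⊕1⊕0⊕1⊕0 = 1
s2 (pos 2,3,6,7,10,11,14,15): 1⊕1⊕1⊕0⊕1⊕0⊕0⊕0 = 0
s4 (pos 4,5,6,7,12,13,14,15): 1⊕1⊕1⊕0⊕0⊕1⊕0⊕0 = 0
s8 (pos 8,9,10,11,12,13,14,15): 0⊕1⊕1⊕0⊕0⊕1⊕0⊕0 = 1
Syndrome s8…s1 = 1001 → error at position 9.
Flip position 9: 111111001100100 → 111111000100100
Read data bits from positions 3,5,6,7,9,10,11,12,13,14,15: 11100100100

11100100100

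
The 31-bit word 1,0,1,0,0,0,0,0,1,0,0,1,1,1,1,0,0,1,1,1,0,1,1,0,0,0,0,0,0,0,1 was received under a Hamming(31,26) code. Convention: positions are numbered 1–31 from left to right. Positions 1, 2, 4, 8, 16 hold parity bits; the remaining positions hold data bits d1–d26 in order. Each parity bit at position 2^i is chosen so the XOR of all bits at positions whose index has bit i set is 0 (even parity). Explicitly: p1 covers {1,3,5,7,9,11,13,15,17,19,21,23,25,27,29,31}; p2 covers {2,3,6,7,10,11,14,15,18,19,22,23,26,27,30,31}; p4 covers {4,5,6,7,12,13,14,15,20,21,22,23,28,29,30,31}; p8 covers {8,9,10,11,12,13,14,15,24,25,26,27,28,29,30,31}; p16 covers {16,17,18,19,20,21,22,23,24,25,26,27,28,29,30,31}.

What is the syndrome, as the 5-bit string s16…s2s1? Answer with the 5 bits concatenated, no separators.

s1 (pos 1,3,5,7,9,11,13,15,17,19,21,23,25,27,29,31): 1⊕1⊕0⊕0⊕1⊕0⊕1⊕1⊕0⊕1⊕0⊕1⊕0⊕0⊕0⊕1 = 0
s2 (pos 2,3,6,7,10,11,14,15,18,19,22,23,26,27,30,31): 0⊕1⊕0⊕0⊕0⊕0⊕1⊕1⊕1⊕1⊕1⊕1⊕0⊕0⊕0⊕1 = 0
s4 (pos 4,5,6,7,12,13,14,15,20,21,22,23,28,29,30,31): 0⊕0⊕0⊕0⊕1⊕1⊕1⊕1⊕1⊕0⊕1⊕1⊕0⊕0⊕0⊕1 = 0
s8 (pos 8,9,10,11,12,13,14,15,24,25,26,27,28,29,30,31): 0⊕1⊕0⊕0⊕1⊕1⊕1⊕1⊕0⊕0⊕0⊕0⊕0⊕0⊕0⊕1 = 0
s16 (pos 16,17,18,19,20,21,22,23,24,25,26,27,28,29,30,31): 0⊕0⊕1⊕1⊕1⊕0⊕1⊕1⊕0⊕0⊕0⊕0⊕0⊕0⊕0⊕1 = 0
Syndrome s16…s1 = 00000 → no error.

00000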